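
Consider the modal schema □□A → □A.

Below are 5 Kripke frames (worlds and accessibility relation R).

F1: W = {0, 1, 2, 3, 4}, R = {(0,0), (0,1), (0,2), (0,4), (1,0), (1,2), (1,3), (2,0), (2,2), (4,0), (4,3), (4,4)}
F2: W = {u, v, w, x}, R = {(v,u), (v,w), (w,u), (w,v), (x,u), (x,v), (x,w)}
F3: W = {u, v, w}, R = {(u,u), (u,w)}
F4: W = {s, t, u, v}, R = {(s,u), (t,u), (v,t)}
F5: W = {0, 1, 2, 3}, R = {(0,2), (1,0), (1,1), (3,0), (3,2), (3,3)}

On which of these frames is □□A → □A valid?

F3

This is the axiom for density; its first-order frame correspondent is ∀x ∀y (Rxy → ∃z (Rxz ∧ Rzy)).
F1: fails — R13 but no z with R1z and Rz3.
F2: fails — Rvw but no z with Rvz and Rzw.
F3: satisfies the condition.
F4: fails — Rsu but no z with Rsz and Rzu.
F5: fails — R02 but no z with R0z and Rz2.
Valid on: F3.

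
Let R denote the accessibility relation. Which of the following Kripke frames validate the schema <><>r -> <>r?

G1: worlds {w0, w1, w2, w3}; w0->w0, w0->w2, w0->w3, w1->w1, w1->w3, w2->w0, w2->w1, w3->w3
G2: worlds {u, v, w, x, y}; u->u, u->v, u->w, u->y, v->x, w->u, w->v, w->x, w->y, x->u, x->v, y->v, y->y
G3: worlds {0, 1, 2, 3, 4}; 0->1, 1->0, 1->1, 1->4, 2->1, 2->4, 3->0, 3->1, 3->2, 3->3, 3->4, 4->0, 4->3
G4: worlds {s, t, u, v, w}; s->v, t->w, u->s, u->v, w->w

G4

The schema corresponds to a generalized confluence (Geach) condition: forall x forall y (x R^2 y -> exists w (y = w & xRw)).
G1: fails — w0R²w1 but no w with w1=w and w0Rw.
G2: fails — uR²x but no t with x=t and uRt.
G3: fails — 0R²0 but no w with 0=w and 0Rw.
G4: condition met.
Valid on: G4.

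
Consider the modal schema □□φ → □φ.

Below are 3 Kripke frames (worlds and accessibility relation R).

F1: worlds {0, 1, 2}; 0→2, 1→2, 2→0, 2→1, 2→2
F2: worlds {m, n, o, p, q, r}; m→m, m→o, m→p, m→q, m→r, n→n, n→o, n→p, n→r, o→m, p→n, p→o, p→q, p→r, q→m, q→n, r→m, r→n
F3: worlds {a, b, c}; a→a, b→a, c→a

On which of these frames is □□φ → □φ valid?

F1, F3

This is the axiom for density; its first-order frame correspondent is ∀x ∀y (Rxy → ∃z (Rxz ∧ Rzy)).
F1: ✓.
F2: fails — Rpq but no z with Rpz and Rzq.
F3: ✓.
Valid on: F1, F3.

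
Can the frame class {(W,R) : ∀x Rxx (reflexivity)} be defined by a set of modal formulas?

This is a Sahlqvist condition; the T axiom □p → p defines it.

Yes, by □p → p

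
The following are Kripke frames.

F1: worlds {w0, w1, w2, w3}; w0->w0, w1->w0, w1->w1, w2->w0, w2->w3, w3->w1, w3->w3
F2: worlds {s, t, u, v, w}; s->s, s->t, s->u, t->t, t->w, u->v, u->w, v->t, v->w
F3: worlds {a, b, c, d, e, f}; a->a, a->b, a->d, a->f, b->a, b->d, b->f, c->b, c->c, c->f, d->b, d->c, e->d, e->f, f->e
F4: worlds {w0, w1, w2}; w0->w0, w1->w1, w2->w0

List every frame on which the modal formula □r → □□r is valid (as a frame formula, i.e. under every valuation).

This is the axiom for transitivity; its first-order frame correspondent is ∀x ∀y ∀z (Rxy ∧ Ryz → Rxz).
F1: fails — Rw3w1 and Rw1w0 but not Rw3w0.
F2: fails — Ruv and Rvt but not Rut.
F3: fails — Rfe and Red but not Rfd.
F4: condition met.
Valid on: F4.

F4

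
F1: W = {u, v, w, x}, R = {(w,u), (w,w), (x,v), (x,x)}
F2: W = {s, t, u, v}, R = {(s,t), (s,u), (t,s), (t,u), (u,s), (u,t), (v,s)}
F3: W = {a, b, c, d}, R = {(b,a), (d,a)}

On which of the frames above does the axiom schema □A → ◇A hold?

Frame correspondent (Sahlqvist): ∀x ∃y Rxy — i.e. seriality.
F1: fails — world u has no successor.
F2: ✓.
F3: fails — world a has no successor.

F2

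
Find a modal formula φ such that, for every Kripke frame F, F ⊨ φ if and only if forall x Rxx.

This is reflexivity; the standard corresponding axiom is T: □r → r.
Suppose □r→r is valid. At any x set V(r)={w : Rxw}. Then □r holds at x, so r holds at x, i.e. Rxx.

□r → r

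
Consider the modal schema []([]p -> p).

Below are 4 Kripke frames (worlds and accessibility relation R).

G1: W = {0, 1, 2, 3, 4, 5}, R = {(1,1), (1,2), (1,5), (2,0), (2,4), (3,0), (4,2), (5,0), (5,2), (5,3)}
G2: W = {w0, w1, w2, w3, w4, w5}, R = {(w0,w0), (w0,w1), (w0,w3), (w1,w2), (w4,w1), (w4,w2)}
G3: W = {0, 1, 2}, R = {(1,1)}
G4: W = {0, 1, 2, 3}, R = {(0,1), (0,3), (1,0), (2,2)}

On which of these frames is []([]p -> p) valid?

This is the axiom for shift-reflexivity; its first-order frame correspondent is forall x forall y (Rxy -> Ryy).
G1: fails — R53 but not R33.
G2: fails — Rw1w2 but not Rw2w2.
G3: holds.
G4: fails — R01 but not R11.
Valid on: G3.

G3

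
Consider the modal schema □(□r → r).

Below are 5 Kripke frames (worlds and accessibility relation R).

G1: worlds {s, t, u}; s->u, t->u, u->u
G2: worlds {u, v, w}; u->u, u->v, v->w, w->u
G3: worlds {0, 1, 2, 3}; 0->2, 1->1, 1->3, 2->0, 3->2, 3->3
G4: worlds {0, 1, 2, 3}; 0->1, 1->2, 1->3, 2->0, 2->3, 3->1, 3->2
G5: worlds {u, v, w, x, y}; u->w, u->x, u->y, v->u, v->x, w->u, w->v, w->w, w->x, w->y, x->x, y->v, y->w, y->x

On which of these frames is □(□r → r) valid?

The schema corresponds to shift-reflexivity: ∀x ∀y (Rxy → Ryy).
G1: satisfies the condition.
G2: fails — Ruv but not Rvv.
G3: fails — R32 but not R22.
G4: fails — R32 but not R22.
G5: fails — Rwu but not Ruu.
Valid on: G1.

G1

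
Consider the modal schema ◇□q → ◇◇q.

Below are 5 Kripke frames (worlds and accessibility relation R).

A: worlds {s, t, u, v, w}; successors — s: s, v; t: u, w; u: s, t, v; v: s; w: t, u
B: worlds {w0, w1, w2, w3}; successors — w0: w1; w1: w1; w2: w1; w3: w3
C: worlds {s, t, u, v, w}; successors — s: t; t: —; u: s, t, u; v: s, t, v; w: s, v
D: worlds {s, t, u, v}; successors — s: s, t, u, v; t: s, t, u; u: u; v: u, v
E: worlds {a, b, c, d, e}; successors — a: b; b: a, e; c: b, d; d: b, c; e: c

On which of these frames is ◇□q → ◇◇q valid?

A, B, D, E

The schema corresponds to a generalized confluence (Geach) condition: ∀x ∀y (xRy → ∃w (yRw ∧ xR²w)).
A: ✓.
B: ✓.
C: fails — sRt but no w* with tRw* and sR²w*.
D: ✓.
E: ✓.
Valid on: A, B, D, E.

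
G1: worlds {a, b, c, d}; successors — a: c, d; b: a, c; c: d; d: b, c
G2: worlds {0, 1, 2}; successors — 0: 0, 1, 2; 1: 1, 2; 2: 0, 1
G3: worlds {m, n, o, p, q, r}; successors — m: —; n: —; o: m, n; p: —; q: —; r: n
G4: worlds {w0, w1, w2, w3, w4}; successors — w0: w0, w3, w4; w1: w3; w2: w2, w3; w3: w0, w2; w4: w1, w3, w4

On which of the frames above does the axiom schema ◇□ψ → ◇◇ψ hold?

G1, G2, G4

The schema corresponds to a generalized confluence (Geach) condition: ∀x ∀y (xRy → ∃w (yRw ∧ xR²w)).
G1: holds.
G2: holds.
G3: fails — oRm but no w with mRw and oR²w.
G4: holds.
Valid on: G1, G2, G4.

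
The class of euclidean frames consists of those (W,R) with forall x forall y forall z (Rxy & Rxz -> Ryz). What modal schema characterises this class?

◇q → □◇q

The condition is the Euclidean property. The 5 schema ◇q → □◇q defines it.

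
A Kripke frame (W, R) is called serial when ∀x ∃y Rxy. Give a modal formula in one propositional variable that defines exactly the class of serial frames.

□p → ◇p

The condition is seriality. The D schema □p → ◇p defines it.
Suppose □p→◇p is valid. At any x set V(p)=W. Then □p at x, so ◇p at x, so x has a successor.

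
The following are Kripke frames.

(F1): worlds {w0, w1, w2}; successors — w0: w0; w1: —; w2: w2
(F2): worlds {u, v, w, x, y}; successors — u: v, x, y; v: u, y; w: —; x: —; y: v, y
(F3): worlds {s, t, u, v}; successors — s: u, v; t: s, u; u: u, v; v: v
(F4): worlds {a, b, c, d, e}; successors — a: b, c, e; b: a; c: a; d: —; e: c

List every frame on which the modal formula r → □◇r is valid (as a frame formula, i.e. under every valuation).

The schema corresponds to symmetry: ∀x ∀y (Rxy → Ryx).
(F1): condition met.
(F2): fails — Rux but not Rxu.
(F3): fails — Ruv but not Rvu.
(F4): fails — Rae but not Rea.

(F1)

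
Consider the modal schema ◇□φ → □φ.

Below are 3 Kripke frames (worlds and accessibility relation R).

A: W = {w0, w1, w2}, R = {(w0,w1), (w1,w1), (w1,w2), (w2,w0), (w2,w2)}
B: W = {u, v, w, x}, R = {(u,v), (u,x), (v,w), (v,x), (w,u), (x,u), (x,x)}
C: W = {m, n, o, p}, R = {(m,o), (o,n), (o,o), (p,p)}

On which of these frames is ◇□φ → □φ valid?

none

The schema corresponds to the Euclidean property: ∀x ∀y ∀z (Rxy ∧ Rxz → Ryz).
A: fails — Rw1w2 and Rw1w1 but not Rw2w1.
B: fails — Ruv and Ruv but not Rvv.
C: fails — Ron and Roo but not Rno.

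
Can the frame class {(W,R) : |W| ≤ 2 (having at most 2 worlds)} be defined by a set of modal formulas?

No

If a class were modally definable it would be closed under disjoint unions (Goldblatt–Thomason).
Any modal formula valid on each of 3 disjoint one-world frames is valid on their disjoint union (validity is preserved under disjoint unions). Each one-world frame has |W|=1≤2, but the union has |W|=3.
So no modal formula (or set of formulas) defines exactly the |W|≤2 frames.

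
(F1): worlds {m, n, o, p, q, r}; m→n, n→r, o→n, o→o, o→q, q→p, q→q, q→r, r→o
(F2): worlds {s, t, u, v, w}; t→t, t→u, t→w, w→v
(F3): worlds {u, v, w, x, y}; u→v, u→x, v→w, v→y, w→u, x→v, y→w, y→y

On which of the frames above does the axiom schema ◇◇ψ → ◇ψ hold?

none

This is the axiom for transitivity; its first-order frame correspondent is ∀x ∀y ∀z (Rxy ∧ Ryz → Rxz).
(F1): fails — Rnr and Rro but not Rno.
(F2): fails — Rtw and Rwv but not Rtv.
(F3): fails — Ruv and Rvw but not Ruw.
Valid on no frame.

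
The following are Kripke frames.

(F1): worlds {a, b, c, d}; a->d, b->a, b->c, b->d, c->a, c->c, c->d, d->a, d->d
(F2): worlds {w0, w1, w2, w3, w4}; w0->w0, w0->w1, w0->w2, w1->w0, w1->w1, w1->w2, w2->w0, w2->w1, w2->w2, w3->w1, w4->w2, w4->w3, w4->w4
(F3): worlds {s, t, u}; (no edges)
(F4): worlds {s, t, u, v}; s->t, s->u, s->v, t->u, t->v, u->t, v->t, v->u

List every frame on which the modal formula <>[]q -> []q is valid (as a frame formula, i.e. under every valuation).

(F3)

This is the axiom for the Euclidean property; its first-order frame correspondent is forall x forall y forall z (Rxy & Rxz -> Ryz).
(F1): fails — Rba and Rbc but not Rac.
(F2): fails — Rw4w2 and Rw4w4 but not Rw2w4.
(F3): ✓.
(F4): fails — Rsv and Rsv but not Rvv.
Valid on: (F3).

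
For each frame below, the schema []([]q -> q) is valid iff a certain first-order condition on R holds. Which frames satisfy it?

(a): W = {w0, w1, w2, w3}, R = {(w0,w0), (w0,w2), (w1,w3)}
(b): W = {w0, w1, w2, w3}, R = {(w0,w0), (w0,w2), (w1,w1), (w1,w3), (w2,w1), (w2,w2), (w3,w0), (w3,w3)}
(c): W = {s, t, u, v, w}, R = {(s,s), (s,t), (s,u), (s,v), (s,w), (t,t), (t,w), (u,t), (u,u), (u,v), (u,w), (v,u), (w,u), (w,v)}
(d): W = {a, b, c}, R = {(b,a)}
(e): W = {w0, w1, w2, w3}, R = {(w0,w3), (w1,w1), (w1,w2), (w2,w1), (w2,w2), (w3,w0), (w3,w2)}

(b)

The schema corresponds to shift-reflexivity: forall x forall y (Rxy -> Ryy).
(a): fails — Rw0w2 but not Rw2w2.
(b): ✓.
(c): fails — Ruv but not Rvv.
(d): fails — Rba but not Raa.
(e): fails — Rw3w0 but not Rw0w0.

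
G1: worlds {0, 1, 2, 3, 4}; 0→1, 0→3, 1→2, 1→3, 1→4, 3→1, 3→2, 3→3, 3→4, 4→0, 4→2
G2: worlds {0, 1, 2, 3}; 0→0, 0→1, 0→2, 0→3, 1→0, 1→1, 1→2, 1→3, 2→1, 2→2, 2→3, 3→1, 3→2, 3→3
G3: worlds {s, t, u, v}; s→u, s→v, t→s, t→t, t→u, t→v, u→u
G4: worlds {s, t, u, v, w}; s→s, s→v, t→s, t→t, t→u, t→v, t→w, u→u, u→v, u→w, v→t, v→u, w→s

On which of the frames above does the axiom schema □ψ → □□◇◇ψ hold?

This is the axiom for a generalized confluence (Geach) condition; its first-order frame correspondent is ∀x ∀z (xR²z → ∃w (xRw ∧ zR²w)).
G1: fails — 0R²2 but no w with 0Rw and 2R²w.
G2: holds.
G3: fails — tR²v but no w with tRw and vR²w.
G4: fails — vR²w but no w* with vRw* and wR²w*.
Valid on: G2.

G2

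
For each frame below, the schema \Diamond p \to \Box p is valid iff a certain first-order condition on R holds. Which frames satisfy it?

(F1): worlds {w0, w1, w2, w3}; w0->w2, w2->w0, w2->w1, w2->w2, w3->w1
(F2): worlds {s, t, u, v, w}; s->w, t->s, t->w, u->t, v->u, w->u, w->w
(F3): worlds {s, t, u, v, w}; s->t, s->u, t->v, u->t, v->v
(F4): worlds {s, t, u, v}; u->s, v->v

This is the axiom for partial functionality; its first-order frame correspondent is \forall x \forall y \forall z (Rxy \wedge Rxz \to y = z).
(F1): fails — w2 sees both w0 and w1.
(F2): fails — t sees both s and w.
(F3): fails — s sees both t and u.
(F4): satisfies the condition.
Valid on: (F4).

(F4)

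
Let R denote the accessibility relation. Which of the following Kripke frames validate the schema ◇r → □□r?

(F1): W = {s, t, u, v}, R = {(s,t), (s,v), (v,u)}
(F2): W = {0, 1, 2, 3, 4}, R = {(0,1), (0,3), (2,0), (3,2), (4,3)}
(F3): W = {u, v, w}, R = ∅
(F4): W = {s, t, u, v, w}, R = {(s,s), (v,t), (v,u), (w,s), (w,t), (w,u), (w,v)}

(F3)

The schema corresponds to a generalized confluence (Geach) condition: ∀x ∀y ∀z ((xRy ∧ xR²z) → ∃w (y = w ∧ z = w)).
(F1): fails — sRt, sR²u but t ≠ u.
(F2): fails — 0R1, 0R²2 but 1 ≠ 2.
(F3): satisfies the condition.
(F4): fails — wRs, wR²t but s ≠ t.
Valid on: (F3).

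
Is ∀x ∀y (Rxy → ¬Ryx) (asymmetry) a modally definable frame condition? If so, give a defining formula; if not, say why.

No

Modal frame validity is preserved under surjective bounded morphisms.
The 4-cycle (worlds a,b,c,d with a→b→c→d→a) is asymmetric. Mapping every world to a single reflexive point • is a surjective bounded morphism, and the reflexive point is not asymmetric (R•• but asymmetry requires ¬R••).
So no modal formula (or set of formulas) defines exactly the asymmetric frames.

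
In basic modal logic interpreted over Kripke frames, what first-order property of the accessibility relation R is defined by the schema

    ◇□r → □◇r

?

convergence: ∀x ∀y ∀z (Rxy ∧ Rxz → ∃w (Ryw ∧ Rzw))

Suppose ◇□r→□◇r is valid. Take Rxy, Rxz and set V(r)={w : Ryw}. Then □r at y so ◇□r at x, so □◇r at x, so ◇r at z, giving w with Rzw and Ryw.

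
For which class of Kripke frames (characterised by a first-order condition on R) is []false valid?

□⊥ is valid iff no world has any successor (otherwise □⊥ fails at any world with one).
Conversely, any frame satisfying forall x forall y ~Rxy validates the schema.
So the correspondent is emptiness of R.

Emptiness of R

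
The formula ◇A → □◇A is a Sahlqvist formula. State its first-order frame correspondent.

Suppose ◇A→□◇A is valid. Take Rxy, Rxz and set V(A)={y}. Then ◇A at x, so □◇A at x, so ◇A at z, so some w with Rzw has A; w=y, i.e. Rzy. By symmetry of the argument, Ryz.
The converse is a direct semantic check.
So the correspondent is the Euclidean property.

the Euclidean property: ∀x ∀y ∀z (Rxy ∧ Rxz → Ryz)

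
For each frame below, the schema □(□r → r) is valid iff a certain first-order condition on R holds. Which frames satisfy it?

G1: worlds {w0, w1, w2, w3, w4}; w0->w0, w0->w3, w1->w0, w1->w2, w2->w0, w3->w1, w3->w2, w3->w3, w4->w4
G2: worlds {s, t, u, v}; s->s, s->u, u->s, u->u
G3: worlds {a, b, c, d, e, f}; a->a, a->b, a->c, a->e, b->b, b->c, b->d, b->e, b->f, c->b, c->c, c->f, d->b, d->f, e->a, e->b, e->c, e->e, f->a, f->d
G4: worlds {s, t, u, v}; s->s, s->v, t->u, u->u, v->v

G2, G4

Frame correspondent (Sahlqvist): ∀x ∀y (Rxy → Ryy) — i.e. shift-reflexivity.
G1: fails — Rw1w2 but not Rw2w2.
G2: satisfies the condition.
G3: fails — Rdf but not Rff.
G4: satisfies the condition.
Valid on: G2, G4.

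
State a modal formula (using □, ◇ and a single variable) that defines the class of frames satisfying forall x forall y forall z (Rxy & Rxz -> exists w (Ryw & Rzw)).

◇□ψ → □◇ψ

A defining formula is ◇□ψ → □◇ψ (the .2 axiom).
Suppose ◇□ψ→□◇ψ is valid. Take Rxy, Rxz and set V(ψ)={w : Ryw}. Then □ψ at y so ◇□ψ at x, so □◇ψ at x, so ◇ψ at z, giving w with Rzw and Ryw.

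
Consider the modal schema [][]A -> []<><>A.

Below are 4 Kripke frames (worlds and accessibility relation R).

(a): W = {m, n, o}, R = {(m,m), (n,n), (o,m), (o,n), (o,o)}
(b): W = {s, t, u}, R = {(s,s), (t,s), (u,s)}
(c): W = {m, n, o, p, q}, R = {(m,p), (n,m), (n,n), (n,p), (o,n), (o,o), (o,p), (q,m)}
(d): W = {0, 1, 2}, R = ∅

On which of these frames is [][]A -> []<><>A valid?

The schema corresponds to a generalized confluence (Geach) condition: forall x forall z (xRz -> exists w (x R^2 w & z R^2 w)).
(a): satisfies the condition.
(b): satisfies the condition.
(c): fails — mRp but no w with mR²w and pR²w.
(d): satisfies the condition.
Valid on: (a), (b), (d).

(a), (b), (d)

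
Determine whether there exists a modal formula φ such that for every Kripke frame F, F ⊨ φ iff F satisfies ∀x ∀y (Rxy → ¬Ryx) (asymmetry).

Modal frame validity is preserved under surjective bounded morphisms.
The 3-cycle (worlds a,b,c with a→b→c→a) is asymmetric. Mapping every world to a single reflexive point • is a surjective bounded morphism, and the reflexive point is not asymmetric (R•• but asymmetry requires ¬R••).
So the class is not modally definable.

No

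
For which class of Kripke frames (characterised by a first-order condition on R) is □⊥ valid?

emptiness of R

□⊥ is valid iff no world has any successor (otherwise □⊥ fails at any world with one).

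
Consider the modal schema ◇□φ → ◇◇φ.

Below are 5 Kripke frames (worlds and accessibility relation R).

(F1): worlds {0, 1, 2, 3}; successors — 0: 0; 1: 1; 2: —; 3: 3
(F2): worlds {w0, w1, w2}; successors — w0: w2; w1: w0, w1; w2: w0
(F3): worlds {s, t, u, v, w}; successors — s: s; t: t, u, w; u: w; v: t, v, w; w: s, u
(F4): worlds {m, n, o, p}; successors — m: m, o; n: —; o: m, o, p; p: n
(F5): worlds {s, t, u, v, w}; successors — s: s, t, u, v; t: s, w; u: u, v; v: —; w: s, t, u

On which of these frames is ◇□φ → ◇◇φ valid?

(F1), (F2), (F3)

The schema corresponds to a generalized confluence (Geach) condition: ∀x ∀y (xRy → ∃w (yRw ∧ xR²w)).
(F1): satisfies the condition.
(F2): satisfies the condition.
(F3): satisfies the condition.
(F4): fails — pRn but no w with nRw and pR²w.
(F5): fails — sRv but no w* with vRw* and sR²w*.
Valid on: (F1), (F2), (F3).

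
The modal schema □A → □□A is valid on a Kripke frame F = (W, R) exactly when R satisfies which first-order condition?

Suppose □A→□□A is valid. Take Rxy, Ryz and set V(A)={w : Rxw}. Then □A at x, so □□A at x, so □A at y, so A at z, i.e. Rxz.

Transitivity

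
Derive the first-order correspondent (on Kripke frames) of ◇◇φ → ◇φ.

This is a Sahlqvist (Geach-type) schema ◇^2□^0φ → □^0◇^1φ.
Minimal-valuation argument: fix x; take any y with xR^2y and any z with xR^0z. Set V(φ) to the set of worlds R-reachable from y in exactly 0 steps. Then □^0φ holds at y, so the antecedent holds at x; validity forces ◇^1φ at z, giving a w with zR^1w and yR^0w.
First-order correspondent: ∀x ∀y (xR²y → ∃w (y = w ∧ xRw)).

∀x ∀y (xR²y → ∃w (y = w ∧ xRw))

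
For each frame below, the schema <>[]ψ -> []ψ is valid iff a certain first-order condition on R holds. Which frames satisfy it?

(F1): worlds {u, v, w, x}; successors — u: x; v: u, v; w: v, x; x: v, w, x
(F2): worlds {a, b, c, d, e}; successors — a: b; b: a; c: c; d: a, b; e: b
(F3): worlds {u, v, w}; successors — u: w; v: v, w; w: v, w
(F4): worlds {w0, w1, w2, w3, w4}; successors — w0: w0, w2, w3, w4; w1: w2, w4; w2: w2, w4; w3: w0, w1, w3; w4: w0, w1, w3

This is the axiom for the Euclidean property; its first-order frame correspondent is forall x forall y forall z (Rxy & Rxz -> Ryz).
(F1): fails — Rvu and Rvv but not Ruv.
(F2): fails — Rab and Rab but not Rbb.
(F3): holds.
(F4): fails — Rw0w4 and Rw0w4 but not Rw4w4.
Valid on: (F3).

(F3)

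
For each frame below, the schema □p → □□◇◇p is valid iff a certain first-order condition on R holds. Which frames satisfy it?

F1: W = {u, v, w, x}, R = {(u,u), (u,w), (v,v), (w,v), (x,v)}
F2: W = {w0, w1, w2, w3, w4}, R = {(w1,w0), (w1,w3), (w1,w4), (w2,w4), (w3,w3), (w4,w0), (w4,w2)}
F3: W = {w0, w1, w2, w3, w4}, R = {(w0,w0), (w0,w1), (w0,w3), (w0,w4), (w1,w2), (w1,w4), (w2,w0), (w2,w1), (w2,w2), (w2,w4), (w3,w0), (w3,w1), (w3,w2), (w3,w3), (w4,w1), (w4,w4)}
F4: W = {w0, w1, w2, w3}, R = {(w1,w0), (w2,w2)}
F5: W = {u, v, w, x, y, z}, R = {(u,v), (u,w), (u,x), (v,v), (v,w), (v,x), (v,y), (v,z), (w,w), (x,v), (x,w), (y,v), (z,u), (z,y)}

F3, F4

The schema corresponds to a generalized confluence (Geach) condition: ∀x ∀z (xR²z → ∃w (xRw ∧ zR²w)).
F1: fails — uR²v but no t with uRt and vR²t.
F2: fails — w1R²w0 but no w with w1Rw and w0R²w.
F3: condition met.
F4: condition met.
F5: fails — yR²w but no t with yRt and wR²t.
Valid on: F3, F4.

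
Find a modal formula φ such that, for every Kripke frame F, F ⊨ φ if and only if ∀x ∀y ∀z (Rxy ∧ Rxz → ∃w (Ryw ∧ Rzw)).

◇□r → □◇r

A defining formula is ◇□r → □◇r (the .2 axiom).
Suppose ◇□r→□◇r is valid. Take Rxy, Rxz and set V(r)={w : Ryw}. Then □r at y so ◇□r at x, so □◇r at x, so ◇r at z, giving w with Rzw and Ryw.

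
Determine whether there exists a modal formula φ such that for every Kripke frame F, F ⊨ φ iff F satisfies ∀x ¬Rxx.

Not modally definable

If a class were modally definable it would be closed under surjective bounded morphisms (Goldblatt–Thomason).
The 3-cycle (worlds 0,1,2 with 0→1→2→0) is irreflexive, and the map sending every world to a single reflexive point • is a surjective bounded morphism (forth: every edge maps to (•,•); back: every world has a successor). So any modal formula valid on the 3-cycle is also valid on the reflexive point, which is not irreflexive.
So no modal formula (or set of formulas) defines exactly the irreflexive frames.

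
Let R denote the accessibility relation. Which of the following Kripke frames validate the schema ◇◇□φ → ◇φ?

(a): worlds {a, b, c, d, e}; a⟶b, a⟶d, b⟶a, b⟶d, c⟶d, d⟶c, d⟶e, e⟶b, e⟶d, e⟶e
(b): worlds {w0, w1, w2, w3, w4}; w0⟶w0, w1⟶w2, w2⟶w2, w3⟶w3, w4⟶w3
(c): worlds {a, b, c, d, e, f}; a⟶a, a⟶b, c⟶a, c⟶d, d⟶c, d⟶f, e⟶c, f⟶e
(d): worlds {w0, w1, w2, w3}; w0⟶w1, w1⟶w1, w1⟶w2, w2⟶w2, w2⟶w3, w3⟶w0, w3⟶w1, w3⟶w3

The schema corresponds to a generalized confluence (Geach) condition: ∀x ∀y (xR²y → ∃w (yRw ∧ xRw)).
(a): fails — aR²d but no w with dRw and aRw.
(b): condition met.
(c): fails — aR²b but no w with bRw and aRw.
(d): fails — w0R²w2 but no w with w2Rw and w0Rw.

(b)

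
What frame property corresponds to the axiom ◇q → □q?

Partial functionality

This schema is the CD axiom.
Its frame correspondent is partial functionality — ∀x ∀y ∀z (Rxy ∧ Rxz → y = z).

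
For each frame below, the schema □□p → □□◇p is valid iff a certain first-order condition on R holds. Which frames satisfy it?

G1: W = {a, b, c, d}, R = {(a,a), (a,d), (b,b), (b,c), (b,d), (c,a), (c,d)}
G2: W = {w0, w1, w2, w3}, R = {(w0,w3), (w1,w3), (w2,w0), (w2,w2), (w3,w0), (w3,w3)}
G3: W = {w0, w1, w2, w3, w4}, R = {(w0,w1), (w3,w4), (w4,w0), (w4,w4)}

G2

The schema corresponds to a generalized confluence (Geach) condition: ∀x ∀z (xR²z → ∃w (xR²w ∧ zRw)).
G1: fails — aR²d but no w with aR²w and dRw.
G2: condition met.
G3: fails — w3R²w0 but no w with w3R²w and w0Rw.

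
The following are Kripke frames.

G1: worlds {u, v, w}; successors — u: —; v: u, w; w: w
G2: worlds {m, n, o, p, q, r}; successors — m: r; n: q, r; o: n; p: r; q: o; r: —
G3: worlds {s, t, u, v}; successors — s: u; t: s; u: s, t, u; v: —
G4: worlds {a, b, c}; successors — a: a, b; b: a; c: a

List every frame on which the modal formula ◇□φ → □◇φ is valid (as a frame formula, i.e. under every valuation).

G4

Frame correspondent (Sahlqvist): ∀x ∀y ∀z (Rxy ∧ Rxz → ∃w (Ryw ∧ Rzw)) — i.e. convergence.
G1: fails — Rvu and Rvu but u and u have no common successor.
G2: fails — Rmr and Rmr but r and r have no common successor.
G3: fails — Rut and Rus but t and s have no common successor.
G4: satisfies the condition.
Valid on: G4.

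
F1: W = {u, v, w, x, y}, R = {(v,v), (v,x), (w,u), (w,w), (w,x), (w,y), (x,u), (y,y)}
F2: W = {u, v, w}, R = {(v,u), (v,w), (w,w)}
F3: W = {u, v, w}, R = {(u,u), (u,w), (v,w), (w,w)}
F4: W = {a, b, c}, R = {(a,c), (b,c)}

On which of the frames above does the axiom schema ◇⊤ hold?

This is the axiom for seriality; its first-order frame correspondent is ∀x ∃y Rxy.
F1: fails — world u has no successor.
F2: fails — world u has no successor.
F3: ✓.
F4: fails — world c has no successor.
Valid on: F3.

F3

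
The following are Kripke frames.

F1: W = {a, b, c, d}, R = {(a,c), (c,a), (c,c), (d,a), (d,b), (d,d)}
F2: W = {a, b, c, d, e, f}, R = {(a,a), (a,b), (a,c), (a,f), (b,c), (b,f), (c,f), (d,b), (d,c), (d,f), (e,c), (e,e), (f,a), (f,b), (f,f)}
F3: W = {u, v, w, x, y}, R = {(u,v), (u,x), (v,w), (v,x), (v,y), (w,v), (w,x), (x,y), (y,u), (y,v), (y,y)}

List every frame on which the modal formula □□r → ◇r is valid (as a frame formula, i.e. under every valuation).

The schema corresponds to a generalized confluence (Geach) condition: ∀x ∃w (xR²w ∧ xRw).
F1: fails — at b but no w with bR²w and bRw.
F2: holds.
F3: holds.
Valid on: F2, F3.

F2, F3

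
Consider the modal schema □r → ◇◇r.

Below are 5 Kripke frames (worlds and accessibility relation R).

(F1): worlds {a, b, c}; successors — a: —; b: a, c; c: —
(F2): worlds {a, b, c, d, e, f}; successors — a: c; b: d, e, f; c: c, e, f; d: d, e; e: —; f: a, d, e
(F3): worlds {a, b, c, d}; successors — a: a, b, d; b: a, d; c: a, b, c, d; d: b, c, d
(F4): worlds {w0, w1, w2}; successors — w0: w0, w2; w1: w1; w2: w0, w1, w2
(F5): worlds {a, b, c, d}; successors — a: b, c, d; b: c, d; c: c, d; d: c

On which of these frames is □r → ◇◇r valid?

(F3), (F4), (F5)

The schema corresponds to a generalized confluence (Geach) condition: ∀x ∃w (xRw ∧ xR²w).
(F1): fails — at a but no w with aRw and aR²w.
(F2): fails — at e but no w with eRw and eR²w.
(F3): holds.
(F4): holds.
(F5): holds.
Valid on: (F3), (F4), (F5).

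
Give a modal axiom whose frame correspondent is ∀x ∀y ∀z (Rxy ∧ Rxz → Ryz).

This is the Euclidean property; the standard corresponding axiom is 5: ◇ψ → □◇ψ.
Suppose ◇ψ→□◇ψ is valid. Take Rxy, Rxz and set V(ψ)={y}. Then ◇ψ at x, so □◇ψ at x, so ◇ψ at z, so some w with Rzw has ψ; w=y, i.e. Rzy. By symmetry of the argument, Ryz.

◇ψ → □◇ψ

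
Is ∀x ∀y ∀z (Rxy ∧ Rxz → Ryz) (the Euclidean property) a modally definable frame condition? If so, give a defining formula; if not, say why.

Yes — defined by ◇r → □◇r

The condition is the Euclidean property. A defining modal formula is ◇r → □◇r.
Suppose ◇r→□◇r is valid. Take Rxy, Rxz and set V(r)={y}. Then ◇r at x, so □◇r at x, so ◇r at z, so some w with Rzw has r; w=y, i.e. Rzy. By symmetry of the argument, Ryz.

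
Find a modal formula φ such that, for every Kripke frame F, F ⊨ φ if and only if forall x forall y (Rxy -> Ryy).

□(□q → q)

A defining formula is □(□q → q) (the T□ axiom).
Suppose □(□q→q) is valid. Take Rxy and set V(q)={w : Ryw}. Then at y, □q holds; since □(□q→q) at x, □q→q at y, so q at y, i.e. Ryy.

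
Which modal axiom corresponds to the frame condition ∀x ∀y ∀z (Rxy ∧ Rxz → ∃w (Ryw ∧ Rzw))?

◇□r → □◇r

The condition is convergence. The .2 schema ◇□r → □◇r defines it.
Suppose ◇□r→□◇r is valid. Take Rxy, Rxz and set V(r)={w : Ryw}. Then □r at y so ◇□r at x, so □◇r at x, so ◇r at z, giving w with Rzw and Ryw.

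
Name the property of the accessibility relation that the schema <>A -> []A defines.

Partial functionality

Suppose ◇A→□A is valid. Take Rxy, Rxz and set V(A)={y}. Then ◇A at x, so □A at x, so A at z, i.e. z=y.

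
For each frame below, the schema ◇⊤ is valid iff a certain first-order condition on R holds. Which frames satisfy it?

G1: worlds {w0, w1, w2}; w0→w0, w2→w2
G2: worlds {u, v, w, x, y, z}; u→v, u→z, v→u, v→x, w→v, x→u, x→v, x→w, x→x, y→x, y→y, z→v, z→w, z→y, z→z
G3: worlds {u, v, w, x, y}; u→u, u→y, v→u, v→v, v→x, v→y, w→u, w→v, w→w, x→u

The schema corresponds to seriality: ∀x ∃y Rxy.
G1: fails — world w1 has no successor.
G2: holds.
G3: fails — world y has no successor.

G2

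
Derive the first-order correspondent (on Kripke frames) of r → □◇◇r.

∀x ∀z (xRz → ∃w (x = w ∧ zR²w))

This is a Sahlqvist (Geach-type) schema ◇^0□^0r → □^1◇^2r.
Minimal-valuation argument: fix x; take any y with xR^0y and any z with xR^1z. Set V(r) to the set of worlds R-reachable from y in exactly 0 steps. Then □^0r holds at y, so the antecedent holds at x; validity forces ◇^2r at z, giving a w with zR^2w and yR^0w.
First-order correspondent: ∀x ∀z (xRz → ∃w (x = w ∧ zR²w)).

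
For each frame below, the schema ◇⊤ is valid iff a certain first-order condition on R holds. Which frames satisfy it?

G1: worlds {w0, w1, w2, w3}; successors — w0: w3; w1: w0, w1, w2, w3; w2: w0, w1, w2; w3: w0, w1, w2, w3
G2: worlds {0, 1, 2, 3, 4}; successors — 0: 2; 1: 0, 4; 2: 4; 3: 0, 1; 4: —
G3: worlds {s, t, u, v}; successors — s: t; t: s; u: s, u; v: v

This is the axiom for seriality; its first-order frame correspondent is ∀x ∃y Rxy.
G1: holds.
G2: fails — world 4 has no successor.
G3: holds.

G1, G3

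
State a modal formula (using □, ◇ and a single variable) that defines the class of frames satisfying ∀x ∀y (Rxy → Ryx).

q → □◇q

The condition is symmetry. The B schema q → □◇q defines it.
Suppose q→□◇q is valid. Take Rxy and set V(q)={x}. Then q at x, so □◇q at x, so ◇q at y, so some z with Ryz has q; z=x, i.e. Ryx.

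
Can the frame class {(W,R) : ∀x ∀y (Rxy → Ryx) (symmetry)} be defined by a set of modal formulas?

This is a Sahlqvist condition; the B axiom q → □◇q defines it.
Suppose q→□◇q is valid. Take Rxy and set V(q)={x}. Then q at x, so □◇q at x, so ◇q at y, so some z with Ryz has q; z=x, i.e. Ryx.

Definable; q → □◇q defines it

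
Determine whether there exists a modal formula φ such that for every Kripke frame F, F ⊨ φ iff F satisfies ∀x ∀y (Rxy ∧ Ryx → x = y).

Any modally definable frame class is closed under surjective bounded morphisms.
The 6-cycle (worlds 0,1,2,3,4,5 with 0→1→2→3→4→5→0) is antisymmetric. Sending even-indexed worlds to • and odd-indexed worlds to ∘ is a surjective bounded morphism onto the two-world frame with •↔∘, which is not antisymmetric.
So the class is not modally definable.

No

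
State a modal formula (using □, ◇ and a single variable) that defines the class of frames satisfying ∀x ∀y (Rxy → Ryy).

□(□q → q)

A defining formula is □(□q → q) (the T□ axiom).
Suppose □(□q→q) is valid. Take Rxy and set V(q)={w : Ryw}. Then at y, □q holds; since □(□q→q) at x, □q→q at y, so q at y, i.e. Ryy.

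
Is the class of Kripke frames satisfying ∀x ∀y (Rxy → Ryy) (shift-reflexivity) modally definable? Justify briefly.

Yes: it is shift-reflexivity, defined by the T□ schema □(□r → r).
Suppose □(□r→r) is valid. Take Rxy and set V(r)={w : Ryw}. Then at y, □r holds; since □(□r→r) at x, □r→r at y, so r at y, i.e. Ryy.

Yes, by □(□r → r)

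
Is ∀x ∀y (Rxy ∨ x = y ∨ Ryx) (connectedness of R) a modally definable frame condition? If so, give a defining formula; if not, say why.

Not modally definable

Any modally definable frame class is closed under disjoint unions.
Take 4 disjoint single-world reflexive frames: each is trivially connected, but their disjoint union has 4 worlds with no edge between distinct components, so it is not connected.
So no modal formula (or set of formulas) defines exactly the connected frames.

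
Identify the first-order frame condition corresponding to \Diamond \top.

Seriality

This schema is equivalent to the D axiom □ψ → ◇ψ.
Its frame correspondent is seriality — \forall x \exists y Rxy.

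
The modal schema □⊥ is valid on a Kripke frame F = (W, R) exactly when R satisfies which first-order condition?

emptiness of R

□⊥ is valid iff no world has any successor (otherwise □⊥ fails at any world with one).
The converse is a direct semantic check.
So the correspondent is emptiness of R.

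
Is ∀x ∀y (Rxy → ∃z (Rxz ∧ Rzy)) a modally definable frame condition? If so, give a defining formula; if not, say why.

Yes, by □□p → □p

The condition is density. A defining modal formula is □□p → □p.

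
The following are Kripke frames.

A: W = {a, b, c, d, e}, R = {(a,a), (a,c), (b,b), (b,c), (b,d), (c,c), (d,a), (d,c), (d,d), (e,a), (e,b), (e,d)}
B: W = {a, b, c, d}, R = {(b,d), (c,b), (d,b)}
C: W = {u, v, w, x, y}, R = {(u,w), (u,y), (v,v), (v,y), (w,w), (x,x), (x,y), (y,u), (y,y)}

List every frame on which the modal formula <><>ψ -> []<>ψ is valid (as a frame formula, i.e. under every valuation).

This is the axiom for a generalized confluence (Geach) condition; its first-order frame correspondent is forall x forall y forall z ((x R^2 y & xRz) -> exists w (y = w & zRw)).
A: fails — aR²a, aRc but no w with a=w and cRw.
B: satisfies the condition.
C: fails — uR²u, uRw but no t with u=t and wRt.
Valid on: B.

B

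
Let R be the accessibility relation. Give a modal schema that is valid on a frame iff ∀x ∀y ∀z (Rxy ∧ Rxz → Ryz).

◇s → □◇s

The condition is the Euclidean property. The 5 schema ◇s → □◇s defines it.
Suppose ◇s→□◇s is valid. Take Rxy, Rxz and set V(s)={y}. Then ◇s at x, so □◇s at x, so ◇s at z, so some w with Rzw has s; w=y, i.e. Rzy. By symmetry of the argument, Ryz.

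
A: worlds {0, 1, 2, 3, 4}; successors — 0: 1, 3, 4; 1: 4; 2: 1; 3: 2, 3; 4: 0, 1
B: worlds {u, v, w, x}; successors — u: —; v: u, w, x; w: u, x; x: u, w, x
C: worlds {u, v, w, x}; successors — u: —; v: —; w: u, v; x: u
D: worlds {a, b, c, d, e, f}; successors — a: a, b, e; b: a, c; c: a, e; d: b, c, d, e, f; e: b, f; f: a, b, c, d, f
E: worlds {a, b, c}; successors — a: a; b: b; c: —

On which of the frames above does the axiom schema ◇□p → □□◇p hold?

C, E

This is the axiom for a generalized confluence (Geach) condition; its first-order frame correspondent is ∀x ∀y ∀z ((xRy ∧ xR²z) → ∃w (yRw ∧ zRw)).
A: fails — 0R1, 0R²2 but no w with 1Rw and 2Rw.
B: fails — vRu, vR²u but no t with uRt and uRt.
C: ✓.
D: fails — aRb, aR²e but no w with bRw and eRw.
E: ✓.
Valid on: C, E.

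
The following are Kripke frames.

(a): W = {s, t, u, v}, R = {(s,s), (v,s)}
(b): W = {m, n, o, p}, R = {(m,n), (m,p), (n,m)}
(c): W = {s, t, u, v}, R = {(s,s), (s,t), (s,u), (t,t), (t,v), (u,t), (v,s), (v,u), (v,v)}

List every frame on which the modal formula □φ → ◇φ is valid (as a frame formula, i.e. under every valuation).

(c)

The schema corresponds to seriality: ∀x ∃y Rxy.
(a): fails — world t has no successor.
(b): fails — world o has no successor.
(c): holds.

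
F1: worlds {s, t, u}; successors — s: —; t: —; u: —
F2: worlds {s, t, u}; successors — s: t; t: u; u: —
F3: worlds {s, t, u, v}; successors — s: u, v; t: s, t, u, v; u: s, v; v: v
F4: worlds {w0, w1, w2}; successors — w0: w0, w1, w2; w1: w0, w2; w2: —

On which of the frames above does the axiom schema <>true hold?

This is the axiom for seriality; its first-order frame correspondent is forall x exists y Rxy.
F1: fails — world s has no successor.
F2: fails — world u has no successor.
F3: condition met.
F4: fails — world w2 has no successor.
Valid on: F3.

F3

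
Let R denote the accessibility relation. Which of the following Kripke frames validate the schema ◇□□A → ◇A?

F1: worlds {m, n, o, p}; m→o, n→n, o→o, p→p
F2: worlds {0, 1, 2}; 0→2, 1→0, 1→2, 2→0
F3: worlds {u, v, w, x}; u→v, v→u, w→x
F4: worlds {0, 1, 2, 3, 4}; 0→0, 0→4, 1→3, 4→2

Frame correspondent (Sahlqvist): ∀x ∀y (xRy → ∃w (yR²w ∧ xRw)) — i.e. a generalized confluence (Geach) condition.
F1: satisfies the condition.
F2: satisfies the condition.
F3: fails — wRx but no t with xR²t and wRt.
F4: fails — 0R4 but no w with 4R²w and 0Rw.
Valid on: F1, F2.

F1, F2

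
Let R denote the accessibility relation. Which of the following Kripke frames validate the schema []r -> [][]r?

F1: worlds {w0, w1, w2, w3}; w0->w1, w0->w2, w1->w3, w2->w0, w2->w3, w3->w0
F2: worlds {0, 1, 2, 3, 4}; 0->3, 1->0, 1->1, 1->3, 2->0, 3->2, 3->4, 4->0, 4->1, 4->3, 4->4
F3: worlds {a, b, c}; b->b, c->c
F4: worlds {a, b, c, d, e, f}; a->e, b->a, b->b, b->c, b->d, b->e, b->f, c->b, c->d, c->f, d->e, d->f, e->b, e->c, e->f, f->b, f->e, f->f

F3

This is the axiom for transitivity; its first-order frame correspondent is forall x forall y forall z (Rxy & Ryz -> Rxz).
F1: fails — Rw1w3 and Rw3w0 but not Rw1w0.
F2: fails — R34 and R43 but not R33.
F3: condition met.
F4: fails — Rcd and Rde but not Rce.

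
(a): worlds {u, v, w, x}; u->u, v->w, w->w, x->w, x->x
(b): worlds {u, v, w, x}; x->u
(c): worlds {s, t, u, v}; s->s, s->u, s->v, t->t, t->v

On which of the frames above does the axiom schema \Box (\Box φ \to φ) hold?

This is the axiom for shift-reflexivity; its first-order frame correspondent is \forall x \forall y (Rxy \to Ryy).
(a): condition met.
(b): fails — Rxu but not Ruu.
(c): fails — Rtv but not Rvv.

(a)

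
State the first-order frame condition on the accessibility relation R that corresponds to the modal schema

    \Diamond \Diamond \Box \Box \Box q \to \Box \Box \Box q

\forall x \forall y \forall z ((x R^2 y \wedge x R^3 z) \to \exists w (y R^3 w \wedge z = w))

This is a Sahlqvist (Geach-type) schema ◇^2□^3q → □^3◇^0q.
Minimal-valuation argument: fix x; take any y with xR^2y and any z with xR^3z. Set V(q) to the set of worlds R-reachable from y in exactly 3 steps. Then □^3q holds at y, so the antecedent holds at x; validity forces ◇^0q at z, giving a w with zR^0w and yR^3w.
First-order correspondent: \forall x \forall y \forall z ((x R^2 y \wedge x R^3 z) \to \exists w (y R^3 w \wedge z = w)).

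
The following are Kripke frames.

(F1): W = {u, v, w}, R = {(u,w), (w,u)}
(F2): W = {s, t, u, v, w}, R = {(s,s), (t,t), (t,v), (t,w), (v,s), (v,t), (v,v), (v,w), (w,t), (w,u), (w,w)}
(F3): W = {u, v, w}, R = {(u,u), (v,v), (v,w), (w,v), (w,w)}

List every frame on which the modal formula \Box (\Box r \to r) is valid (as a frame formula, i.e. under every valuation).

(F3)

The schema corresponds to shift-reflexivity: \forall x \forall y (Rxy \to Ryy).
(F1): fails — Rwu but not Ruu.
(F2): fails — Rwu but not Ruu.
(F3): satisfies the condition.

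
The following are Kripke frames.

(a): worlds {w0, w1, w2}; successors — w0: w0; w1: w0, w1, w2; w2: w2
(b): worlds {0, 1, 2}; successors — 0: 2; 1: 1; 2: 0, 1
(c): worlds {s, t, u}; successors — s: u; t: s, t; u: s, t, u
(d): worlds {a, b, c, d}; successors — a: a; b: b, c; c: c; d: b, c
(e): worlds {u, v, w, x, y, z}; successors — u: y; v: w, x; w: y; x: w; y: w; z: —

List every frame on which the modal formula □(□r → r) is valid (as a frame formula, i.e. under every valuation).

This is the axiom for shift-reflexivity; its first-order frame correspondent is ∀x ∀y (Rxy → Ryy).
(a): ✓.
(b): fails — R20 but not R00.
(c): fails — Rus but not Rss.
(d): ✓.
(e): fails — Rxw but not Rww.

(a), (d)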